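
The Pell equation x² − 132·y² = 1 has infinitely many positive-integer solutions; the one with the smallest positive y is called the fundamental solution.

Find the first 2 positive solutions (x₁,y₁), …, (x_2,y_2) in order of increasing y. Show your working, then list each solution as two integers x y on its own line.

√132 = [11; 2,22, …], period ℓ=2 (even) → k=1
i=0: a=11 ⇒ p=11, q=1
i=1: a=2 ⇒ p=23, q=2
→ (23, 2).  Check: 23²=529, 132·2²=528, difference 1.
(x_2, y_2) = (23·23 + 132·2·2, 23·2 + 2·23) = (1057, 92)

23 2
1057 92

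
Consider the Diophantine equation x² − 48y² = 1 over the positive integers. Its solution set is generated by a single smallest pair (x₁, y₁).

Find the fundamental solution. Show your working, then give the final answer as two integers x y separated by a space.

d=48: √d = [6; 1,12] (ℓ=2, even), read p_1/q_1
a_0=6:  p_0=6·1+0=6,  q_0=6·0+1=1
a_1=1:  p_1=1·6+1=7,  q_1=1·1+0=1
(x₁, y₁) = (7, 1);  7² − 48·1² = 1 ✓

7 1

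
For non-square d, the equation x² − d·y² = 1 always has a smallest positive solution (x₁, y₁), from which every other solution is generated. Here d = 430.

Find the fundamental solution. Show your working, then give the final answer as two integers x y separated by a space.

[20; 1,2,1,3,1,…,2,1,40] for √430; ℓ=14 ⇒ convergent index 13
step 0: (20, 1)  from 20·(1,0) + (0,1)
step 1: (21, 1)  from 1·(20,1) + (1,0)
step 2: (62, 3)  from 2·(21,1) + (20,1)
…
step 7: (21794, 1051)  from 8·(2675,129) + (394,19)
step 8: (133439, 6435)  from 6·(21794,1051) + (2675,129)
…
step 11: (754371, 36379)  from 1·(599138,28893) + (155233,7486)
step 12: (2107880, 101651)  from 2·(754371,36379) + (599138,28893)
step 13: (2862251, 138030)  from 1·(2107880,101651) + (754371,36379)
→ (2862251, 138030).  Check: 2862251²=8192480787001, 430·138030²=8192480787000, difference 1.

2862251 138030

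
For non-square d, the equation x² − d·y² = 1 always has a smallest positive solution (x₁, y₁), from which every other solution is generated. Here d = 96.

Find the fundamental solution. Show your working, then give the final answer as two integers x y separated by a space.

49 5

√96 = [9; 1,3,1,18, …], period ℓ=4 (even) → k=3
k=0  a_k=9  p_k/q_k = 9/1
k=1  a_k=1  p_k/q_k = 10/1
k=2  a_k=3  p_k/q_k = 39/4
k=3  a_k=1  p_k/q_k = 49/5
→ (49, 5).  Check: 49²=2401, 96·5²=2400, difference 1.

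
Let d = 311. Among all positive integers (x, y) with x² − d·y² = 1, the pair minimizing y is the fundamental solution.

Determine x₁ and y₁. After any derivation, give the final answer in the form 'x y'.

d=311: √d = [17; 1,1,1,2,1,…,1,1,34] (ℓ=16, even), read p_15/q_15
i=0: a=17 ⇒ p=17, q=1
…
i=2: a=1 ⇒ p=35, q=2
i=3: a=1 ⇒ p=53, q=3
i=4: a=2 ⇒ p=141, q=8
i=5: a=1 ⇒ p=194, q=11
i=6: a=6 ⇒ p=1305, q=74
i=7: a=3 ⇒ p=4109, q=233
i=8: a=17 ⇒ p=71158, q=4035
…
i=10: a=6 ⇒ p=1376656, q=78063
…
i=12: a=2 ⇒ p=4565134, q=258865
…
i=14: a=1 ⇒ p=10724507, q=608131
i=15: a=1 ⇒ p=16883880, q=957397
fundamental: x₁=16883880, y₁=957397  (since 285065403854400 − 311·916609015609 = 1)

16883880 957397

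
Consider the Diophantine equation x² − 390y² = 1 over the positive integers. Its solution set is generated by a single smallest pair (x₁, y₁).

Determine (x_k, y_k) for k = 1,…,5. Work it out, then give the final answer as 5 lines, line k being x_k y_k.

79 4
12481 632
1971919 99852
311550721 15775984
49223041999 2492505620

d=390: √d = [19; 1,2,1,38] (ℓ=4, even), read p_3/q_3
i=0: a=19 ⇒ p=19, q=1
…
i=2: a=2 ⇒ p=59, q=3
i=3: a=1 ⇒ p=79, q=4
→ (79, 4).  Check: 79²=6241, 390·4²=6240, difference 1.
n=2: (79,4)∘(79,4) = (79·79+390·4·4, 79·4+4·79) = (12481,632)
n=3: (12481,632)∘(79,4) = (79·12481+390·4·632, 79·632+4·12481) = (1971919,99852)
n=4: (1971919,99852)∘(79,4) = (79·1971919+390·4·99852, 79·99852+4·1971919) = (311550721,15775984)
n=5: (311550721,15775984)∘(79,4) = (79·311550721+390·4·15775984, 79·15775984+4·311550721) = (49223041999,2492505620)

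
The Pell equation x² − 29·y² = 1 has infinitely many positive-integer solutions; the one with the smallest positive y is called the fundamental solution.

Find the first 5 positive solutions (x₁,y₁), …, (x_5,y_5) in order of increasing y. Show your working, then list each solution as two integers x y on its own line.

9801 1820
192119201 35675640
3765920568201 699313893460
73819574785756801 13707950903927280
1447011301184484245001 268703252919468649100

[5; 2,1,1,2,10] for √29; ℓ=5 ⇒ convergent index 9
step 0: (5, 1)  from 5·(1,0) + (0,1)
…
step 4: (70, 13)  from 2·(27,5) + (16,3)
step 5: (727, 135)  from 10·(70,13) + (27,5)
…
step 8: (3775, 701)  from 1·(2251,418) + (1524,283)
step 9: (9801, 1820)  from 2·(3775,701) + (2251,418)
fundamental: x₁=9801, y₁=1820  (since 96059601 − 29·3312400 = 1)
(9801+1820√29)^2 = 192119201 + 35675640√29
(9801+1820√29)^3 = 3765920568201 + 699313893460√29
(9801+1820√29)^4 = 73819574785756801 + 13707950903927280√29
(9801+1820√29)^5 = 1447011301184484245001 + 268703252919468649100√29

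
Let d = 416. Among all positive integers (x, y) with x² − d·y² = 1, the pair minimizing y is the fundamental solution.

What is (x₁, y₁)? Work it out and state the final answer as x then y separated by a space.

5201 255

d=416: √d = [20; 2,1,1,9,1,1,2,40] (ℓ=8, even), read p_7/q_7
i=0: a=20 ⇒ p=20, q=1
i=1: a=2 ⇒ p=41, q=2
i=2: a=1 ⇒ p=61, q=3
…
i=4: a=9 ⇒ p=979, q=48
i=5: a=1 ⇒ p=1081, q=53
i=6: a=1 ⇒ p=2060, q=101
i=7: a=2 ⇒ p=5201, q=255
→ (5201, 255).  Check: 5201²=27050401, 416·255²=27050400, difference 1.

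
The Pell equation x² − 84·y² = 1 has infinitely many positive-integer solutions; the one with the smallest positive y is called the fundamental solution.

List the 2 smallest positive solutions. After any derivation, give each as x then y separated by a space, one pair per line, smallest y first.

√84 = [9; 6,18, …], period ℓ=2 (even) → k=1
a_0=9:  p_0=9·1+0=9,  q_0=9·0+1=1
a_1=6:  p_1=6·9+1=55,  q_1=6·1+0=6
(x₁, y₁) = (55, 6);  55² − 84·6² = 1 ✓
(x_2, y_2) = (55·55 + 84·6·6, 55·6 + 6·55) = (6049, 660)

55 6
6049 660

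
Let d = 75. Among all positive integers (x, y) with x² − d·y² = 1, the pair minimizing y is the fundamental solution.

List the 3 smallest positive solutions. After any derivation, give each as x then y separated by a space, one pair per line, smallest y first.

26 3
1351 156
70226 8109

[8; 1,1,1,16] for √75; ℓ=4 ⇒ convergent index 3
k=0  a_k=8  p_k/q_k = 8/1
k=1  a_k=1  p_k/q_k = 9/1
k=2  a_k=1  p_k/q_k = 17/2
k=3  a_k=1  p_k/q_k = 26/3
(x₁, y₁) = (26, 3);  26² − 75·3² = 1 ✓
(26+3√75)^2 = 1351 + 156√75
(26+3√75)^3 = 70226 + 8109√75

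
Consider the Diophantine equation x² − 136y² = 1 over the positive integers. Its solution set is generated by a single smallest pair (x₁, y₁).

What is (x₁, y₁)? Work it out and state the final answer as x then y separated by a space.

35 3

√136 → a₀=11, period (1,1,1,22); ℓ=4 even so k=3
a_0=11:  p_0=11·1+0=11,  q_0=11·0+1=1
…
a_2=1:  p_2=1·12+11=23,  q_2=1·1+1=2
a_3=1:  p_3=1·23+12=35,  q_3=1·2+1=3
→ (35, 3).  Check: 35²=1225, 136·3²=1224, difference 1.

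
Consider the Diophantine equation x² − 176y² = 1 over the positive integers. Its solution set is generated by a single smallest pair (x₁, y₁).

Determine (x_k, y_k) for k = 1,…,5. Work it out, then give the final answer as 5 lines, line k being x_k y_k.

d=176: √d = [13; 3,1,3,26] (ℓ=4, even), read p_3/q_3
step 0: (13, 1)  from 13·(1,0) + (0,1)
…
step 2: (53, 4)  from 1·(40,3) + (13,1)
step 3: (199, 15)  from 3·(53,4) + (40,3)
→ (199, 15).  Check: 199²=39601, 176·15²=39600, difference 1.
(x_2, y_2) = (199·199 + 176·15·15, 199·15 + 15·199) = (79201, 5970)
(x_3, y_3) = (199·79201 + 176·15·5970, 199·5970 + 15·79201) = (31521799, 2376045)
(x_4, y_4) = (199·31521799 + 176·15·2376045, 199·2376045 + 15·31521799) = (12545596801, 945659940)
(x_5, y_5) = (199·12545596801 + 176·15·945659940, 199·945659940 + 15·12545596801) = (4993116004999, 376370280075)

199 15
79201 5970
31521799 2376045
12545596801 945659940
4993116004999 376370280075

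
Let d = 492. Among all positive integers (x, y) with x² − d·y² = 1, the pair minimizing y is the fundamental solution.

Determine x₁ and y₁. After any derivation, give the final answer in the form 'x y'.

29767 1342

d=492: √d = [22; 5,1,1,10,1,1,5,44] (ℓ=8, even), read p_7/q_7
a_0=22:  p_0=22·1+0=22,  q_0=22·0+1=1
…
a_6=1:  p_6=1·2817+2573=5390,  q_6=1·127+116=243
a_7=5:  p_7=5·5390+2817=29767,  q_7=5·243+127=1342
fundamental: x₁=29767, y₁=1342  (since 886074289 − 492·1800964 = 1)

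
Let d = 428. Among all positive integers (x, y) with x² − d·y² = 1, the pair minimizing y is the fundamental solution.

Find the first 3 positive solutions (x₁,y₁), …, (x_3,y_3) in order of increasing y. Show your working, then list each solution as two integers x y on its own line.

1850887 89466
6851565373537 331182912684
25362946559057703751 1225964295417811950

√428 = [20; 1,2,4,1,5,10,5,1,4,2,1,40, …], period ℓ=12 (even) → k=11
step 0: (20, 1)  from 20·(1,0) + (0,1)
step 1: (21, 1)  from 1·(20,1) + (1,0)
…
step 3: (269, 13)  from 4·(62,3) + (21,1)
step 4: (331, 16)  from 1·(269,13) + (62,3)
…
step 6: (19571, 946)  from 10·(1924,93) + (331,16)
…
step 9: (577179, 27899)  from 4·(119350,5769) + (99779,4823)
step 10: (1273708, 61567)  from 2·(577179,27899) + (119350,5769)
step 11: (1850887, 89466)  from 1·(1273708,61567) + (577179,27899)
→ (1850887, 89466).  Check: 1850887²=3425782686769, 428·89466²=3425782686768, difference 1.
k=2:  x_2 = 1850887·1850887+428·89466·89466 = 6851565373537,  y_2 = 1850887·89466+89466·1850887 = 331182912684
k=3:  x_3 = 1850887·6851565373537+428·89466·331182912684 = 25362946559057703751,  y_3 = 1850887·331182912684+89466·6851565373537 = 1225964295417811950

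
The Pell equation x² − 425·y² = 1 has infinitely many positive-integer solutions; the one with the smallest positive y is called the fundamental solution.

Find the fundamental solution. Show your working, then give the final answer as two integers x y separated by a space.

[20; 1,1,1,1,1,1,40] for √425; ℓ=7 ⇒ convergent index 13
a_0=20:  p_0=20·1+0=20,  q_0=20·0+1=1
a_1=1:  p_1=1·20+1=21,  q_1=1·1+0=1
…
a_4=1:  p_4=1·62+41=103,  q_4=1·3+2=5
a_5=1:  p_5=1·103+62=165,  q_5=1·5+3=8
a_6=1:  p_6=1·165+103=268,  q_6=1·8+5=13
a_7=40:  p_7=40·268+165=10885,  q_7=40·13+8=528
…
a_12=1:  p_12=1·55229+33191=88420,  q_12=1·2679+1610=4289
a_13=1:  p_13=1·88420+55229=143649,  q_13=1·4289+2679=6968
(x₁, y₁) = (143649, 6968);  143649² − 425·6968² = 1 ✓

143649 6968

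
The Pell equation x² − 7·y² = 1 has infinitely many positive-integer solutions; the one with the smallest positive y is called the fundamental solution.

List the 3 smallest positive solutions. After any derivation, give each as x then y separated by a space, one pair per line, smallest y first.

d=7: √d = [2; 1,1,1,4] (ℓ=4, even), read p_3/q_3
a_0=2:  p_0=2·1+0=2,  q_0=2·0+1=1
…
a_2=1:  p_2=1·3+2=5,  q_2=1·1+1=2
a_3=1:  p_3=1·5+3=8,  q_3=1·2+1=3
→ (8, 3).  Check: 8²=64, 7·3²=63, difference 1.
(x_2, y_2) = (8·8 + 7·3·3, 8·3 + 3·8) = (127, 48)
(x_3, y_3) = (8·127 + 7·3·48, 8·48 + 3·127) = (2024, 765)

8 3
127 48
2024 765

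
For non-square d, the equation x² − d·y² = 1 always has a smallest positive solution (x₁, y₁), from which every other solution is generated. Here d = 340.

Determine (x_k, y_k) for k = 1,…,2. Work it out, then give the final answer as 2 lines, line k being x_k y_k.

√340 → a₀=18, period (2,3,1,1,1,…,3,2,36); ℓ=14 even so k=13
step 0: (18, 1)  from 18·(1,0) + (0,1)
…
step 2: (129, 7)  from 3·(37,2) + (18,1)
step 3: (166, 9)  from 1·(129,7) + (37,2)
…
step 5: (461, 25)  from 1·(295,16) + (166,9)
step 6: (756, 41)  from 1·(461,25) + (295,16)
step 7: (6509, 353)  from 8·(756,41) + (461,25)
step 8: (7265, 394)  from 1·(6509,353) + (756,41)
step 9: (13774, 747)  from 1·(7265,394) + (6509,353)
step 10: (21039, 1141)  from 1·(13774,747) + (7265,394)
…
step 12: (125478, 6805)  from 3·(34813,1888) + (21039,1141)
step 13: (285769, 15498)  from 2·(125478,6805) + (34813,1888)
(x₁, y₁) = (285769, 15498);  285769² − 340·15498² = 1 ✓
(x_2, y_2) = (285769·285769 + 340·15498·15498, 285769·15498 + 15498·285769) = (163327842721, 8857695924)

285769 15498
163327842721 8857695924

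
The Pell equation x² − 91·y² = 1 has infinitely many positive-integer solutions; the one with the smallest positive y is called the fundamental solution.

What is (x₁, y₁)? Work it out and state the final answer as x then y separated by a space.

1574 165

√91 = [9; 1,1,5,1,5,1,1,18, …], period ℓ=8 (even) → k=7
a_0=9:  p_0=9·1+0=9,  q_0=9·0+1=1
…
a_2=1:  p_2=1·10+9=19,  q_2=1·1+1=2
a_3=5:  p_3=5·19+10=105,  q_3=5·2+1=11
…
a_5=5:  p_5=5·124+105=725,  q_5=5·13+11=76
a_6=1:  p_6=1·725+124=849,  q_6=1·76+13=89
a_7=1:  p_7=1·849+725=1574,  q_7=1·89+76=165
→ (1574, 165).  Check: 1574²=2477476, 91·165²=2477475, difference 1.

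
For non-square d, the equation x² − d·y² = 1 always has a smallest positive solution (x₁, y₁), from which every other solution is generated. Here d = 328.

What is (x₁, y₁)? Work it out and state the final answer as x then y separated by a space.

√328 → a₀=18, period (9,36); ℓ=2 even so k=1
i=0: a=18 ⇒ p=18, q=1
i=1: a=9 ⇒ p=163, q=9
fundamental: x₁=163, y₁=9  (since 26569 − 328·81 = 1)

163 9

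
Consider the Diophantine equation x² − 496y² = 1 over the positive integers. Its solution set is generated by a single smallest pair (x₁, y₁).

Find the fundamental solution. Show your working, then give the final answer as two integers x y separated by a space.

√496 → a₀=22, period (3,1,2,4,1,…,1,3,44); ℓ=16 even so k=15
k=0  a_k=22  p_k/q_k = 22/1
…
k=4  a_k=4  p_k/q_k = 1069/48
…
k=6  a_k=1  p_k/q_k = 2383/107
…
k=10  a_k=1  p_k/q_k = 49709/2232
…
k=13  a_k=2  p_k/q_k = 863293/38763
k=14  a_k=1  p_k/q_k = 1252502/56239
k=15  a_k=3  p_k/q_k = 4620799/207480
→ (4620799, 207480).  Check: 4620799²=21351783398401, 496·207480²=21351783398400, difference 1.

4620799 207480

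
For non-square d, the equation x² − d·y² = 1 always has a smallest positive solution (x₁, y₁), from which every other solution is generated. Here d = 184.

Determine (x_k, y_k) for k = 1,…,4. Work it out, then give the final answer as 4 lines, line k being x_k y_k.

24335 1794
1184384449 87313980
57643991108495 4249571404806
2805533046066067201 206826640184594040

√184 = [13; 1,1,3,2,1,2,1,2,3,1,1,26, …], period ℓ=12 (even) → k=11
k=0  a_k=13  p_k/q_k = 13/1
…
k=2  a_k=1  p_k/q_k = 27/2
…
k=5  a_k=1  p_k/q_k = 312/23
…
k=7  a_k=1  p_k/q_k = 1153/85
k=8  a_k=2  p_k/q_k = 3147/232
k=9  a_k=3  p_k/q_k = 10594/781
k=10  a_k=1  p_k/q_k = 13741/1013
k=11  a_k=1  p_k/q_k = 24335/1794
(x₁, y₁) = (24335, 1794);  24335² − 184·1794² = 1 ✓
(x_2, y_2) = (24335·24335 + 184·1794·1794, 24335·1794 + 1794·24335) = (1184384449, 87313980)
(x_3, y_3) = (24335·1184384449 + 184·1794·87313980, 24335·87313980 + 1794·1184384449) = (57643991108495, 4249571404806)
(x_4, y_4) = (24335·57643991108495 + 184·1794·4249571404806, 24335·4249571404806 + 1794·57643991108495) = (2805533046066067201, 206826640184594040)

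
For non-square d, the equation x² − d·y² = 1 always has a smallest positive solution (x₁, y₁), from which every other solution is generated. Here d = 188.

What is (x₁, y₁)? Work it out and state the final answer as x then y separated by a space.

d=188: √d = [13; 1,2,2,6,2,2,1,26] (ℓ=8, even), read p_7/q_7
i=0: a=13 ⇒ p=13, q=1
i=1: a=1 ⇒ p=14, q=1
i=2: a=2 ⇒ p=41, q=3
…
i=5: a=2 ⇒ p=1330, q=97
i=6: a=2 ⇒ p=3277, q=239
i=7: a=1 ⇒ p=4607, q=336
fundamental: x₁=4607, y₁=336  (since 21224449 − 188·112896 = 1)

4607 336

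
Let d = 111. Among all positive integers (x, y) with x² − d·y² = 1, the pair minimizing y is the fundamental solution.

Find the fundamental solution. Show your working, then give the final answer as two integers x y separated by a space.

295 28

[10; 1,1,6,1,1,20] for √111; ℓ=6 ⇒ convergent index 5
step 0: (10, 1)  from 10·(1,0) + (0,1)
…
step 2: (21, 2)  from 1·(11,1) + (10,1)
step 3: (137, 13)  from 6·(21,2) + (11,1)
step 4: (158, 15)  from 1·(137,13) + (21,2)
step 5: (295, 28)  from 1·(158,15) + (137,13)
(x₁, y₁) = (295, 28);  295² − 111·28² = 1 ✓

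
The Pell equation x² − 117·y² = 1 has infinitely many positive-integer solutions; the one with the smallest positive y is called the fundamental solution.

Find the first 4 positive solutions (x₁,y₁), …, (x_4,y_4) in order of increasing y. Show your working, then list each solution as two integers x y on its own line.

649 60
842401 77880
1093435849 101088180
1419278889601 131212379760

[10; 1,4,2,4,1,20] for √117; ℓ=6 ⇒ convergent index 5
step 0: (10, 1)  from 10·(1,0) + (0,1)
step 1: (11, 1)  from 1·(10,1) + (1,0)
step 2: (54, 5)  from 4·(11,1) + (10,1)
step 3: (119, 11)  from 2·(54,5) + (11,1)
step 4: (530, 49)  from 4·(119,11) + (54,5)
step 5: (649, 60)  from 1·(530,49) + (119,11)
→ (649, 60).  Check: 649²=421201, 117·60²=421200, difference 1.
(x_2, y_2) = (649·649 + 117·60·60, 649·60 + 60·649) = (842401, 77880)
(x_3, y_3) = (649·842401 + 117·60·77880, 649·77880 + 60·842401) = (1093435849, 101088180)
(x_4, y_4) = (649·1093435849 + 117·60·101088180, 649·101088180 + 60·1093435849) = (1419278889601, 131212379760)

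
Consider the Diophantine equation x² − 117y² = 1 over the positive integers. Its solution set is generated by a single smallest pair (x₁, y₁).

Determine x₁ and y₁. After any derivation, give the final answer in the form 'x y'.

√117 = [10; 1,4,2,4,1,20, …], period ℓ=6 (even) → k=5
k=0  a_k=10  p_k/q_k = 10/1
…
k=4  a_k=4  p_k/q_k = 530/49
k=5  a_k=1  p_k/q_k = 649/60
(x₁, y₁) = (649, 60);  649² − 117·60² = 1 ✓

649 60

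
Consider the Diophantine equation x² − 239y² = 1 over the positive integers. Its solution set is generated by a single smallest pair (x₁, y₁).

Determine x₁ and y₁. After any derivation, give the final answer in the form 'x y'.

6195120 400729

√239 = [15; 2,5,1,2,4,15,4,2,1,5,2,30, …], period ℓ=12 (even) → k=11
step 0: (15, 1)  from 15·(1,0) + (0,1)
step 1: (31, 2)  from 2·(15,1) + (1,0)
step 2: (170, 11)  from 5·(31,2) + (15,1)
…
step 4: (572, 37)  from 2·(201,13) + (170,11)
step 5: (2489, 161)  from 4·(572,37) + (201,13)
step 6: (37907, 2452)  from 15·(2489,161) + (572,37)
step 7: (154117, 9969)  from 4·(37907,2452) + (2489,161)
step 8: (346141, 22390)  from 2·(154117,9969) + (37907,2452)
step 9: (500258, 32359)  from 1·(346141,22390) + (154117,9969)
step 10: (2847431, 184185)  from 5·(500258,32359) + (346141,22390)
step 11: (6195120, 400729)  from 2·(2847431,184185) + (500258,32359)
→ (6195120, 400729).  Check: 6195120²=38379511814400, 239·400729²=38379511814399, difference 1.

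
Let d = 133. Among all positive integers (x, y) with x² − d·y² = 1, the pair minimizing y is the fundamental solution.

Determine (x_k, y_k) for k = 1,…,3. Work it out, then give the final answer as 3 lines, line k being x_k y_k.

2588599 224460
13401689565601 1162073863080
69383200415647777399 6016286479789825380

√133 → a₀=11, period (1,1,7,5,1,…,1,1,22); ℓ=16 even so k=15
a_0=11:  p_0=11·1+0=11,  q_0=11·0+1=1
…
a_4=5:  p_4=5·173+23=888,  q_4=5·15+2=77
…
a_6=1:  p_6=1·1061+888=1949,  q_6=1·92+77=169
…
a_11=1:  p_11=1·18948+10979=29927,  q_11=1·1643+952=2595
…
a_14=1:  p_14=1·1210008+168583=1378591,  q_14=1·104921+14618=119539
a_15=1:  p_15=1·1378591+1210008=2588599,  q_15=1·119539+104921=224460
(x₁, y₁) = (2588599, 224460);  2588599² − 133·224460² = 1 ✓
(x_2, y_2) = (2588599·2588599 + 133·224460·224460, 2588599·224460 + 224460·2588599) = (13401689565601, 1162073863080)
(x_3, y_3) = (2588599·13401689565601 + 133·224460·1162073863080, 2588599·1162073863080 + 224460·13401689565601) = (69383200415647777399, 6016286479789825380)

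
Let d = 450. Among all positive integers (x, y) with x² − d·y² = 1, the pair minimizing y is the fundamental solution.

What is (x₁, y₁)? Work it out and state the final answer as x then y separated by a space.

19601 924

d=450: √d = [21; 4,1,2,4,2,1,4,42] (ℓ=8, even), read p_7/q_7
a_0=21:  p_0=21·1+0=21,  q_0=21·0+1=1
a_1=4:  p_1=4·21+1=85,  q_1=4·1+0=4
…
a_3=2:  p_3=2·106+85=297,  q_3=2·5+4=14
a_4=4:  p_4=4·297+106=1294,  q_4=4·14+5=61
a_5=2:  p_5=2·1294+297=2885,  q_5=2·61+14=136
a_6=1:  p_6=1·2885+1294=4179,  q_6=1·136+61=197
a_7=4:  p_7=4·4179+2885=19601,  q_7=4·197+136=924
(x₁, y₁) = (19601, 924);  19601² − 450·924² = 1 ✓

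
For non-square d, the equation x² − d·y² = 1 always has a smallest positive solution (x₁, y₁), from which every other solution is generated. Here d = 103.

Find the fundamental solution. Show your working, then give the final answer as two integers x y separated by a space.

d=103: √d = [10; 6,1,2,1,1,9,1,1,2,1,6,20] (ℓ=12, even), read p_11/q_11
a_0=10:  p_0=10·1+0=10,  q_0=10·0+1=1
a_1=6:  p_1=6·10+1=61,  q_1=6·1+0=6
…
a_3=2:  p_3=2·71+61=203,  q_3=2·7+6=20
…
a_9=2:  p_9=2·9611+5044=24266,  q_9=2·947+497=2391
a_10=1:  p_10=1·24266+9611=33877,  q_10=1·2391+947=3338
a_11=6:  p_11=6·33877+24266=227528,  q_11=6·3338+2391=22419
→ (227528, 22419).  Check: 227528²=51768990784, 103·22419²=51768990783, difference 1.

227528 22419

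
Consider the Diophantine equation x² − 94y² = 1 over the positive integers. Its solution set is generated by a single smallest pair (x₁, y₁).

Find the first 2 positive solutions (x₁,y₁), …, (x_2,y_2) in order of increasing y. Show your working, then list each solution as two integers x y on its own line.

2143295 221064
9187426914049 947610731760

[9; 1,2,3,1,1,…,2,1,18] for √94; ℓ=16 ⇒ convergent index 15
k=0  a_k=9  p_k/q_k = 9/1
k=1  a_k=1  p_k/q_k = 10/1
…
k=3  a_k=3  p_k/q_k = 97/10
…
k=7  a_k=1  p_k/q_k = 1464/151
k=8  a_k=8  p_k/q_k = 12953/1336
k=9  a_k=1  p_k/q_k = 14417/1487
…
k=11  a_k=1  p_k/q_k = 99455/10258
…
k=13  a_k=3  p_k/q_k = 652934/67345
k=14  a_k=2  p_k/q_k = 1490361/153719
k=15  a_k=1  p_k/q_k = 2143295/221064
fundamental: x₁=2143295, y₁=221064  (since 4593713457025 − 94·48869292096 = 1)
(x_2, y_2) = (2143295·2143295 + 94·221064·221064, 2143295·221064 + 221064·2143295) = (9187426914049, 947610731760)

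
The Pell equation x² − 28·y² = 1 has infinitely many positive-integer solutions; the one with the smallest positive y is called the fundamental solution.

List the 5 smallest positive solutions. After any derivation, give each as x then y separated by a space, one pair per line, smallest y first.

127 24
32257 6096
8193151 1548360
2081028097 393277344
528572943487 99890897016

[5; 3,2,3,10] for √28; ℓ=4 ⇒ convergent index 3
a_0=5:  p_0=5·1+0=5,  q_0=5·0+1=1
…
a_2=2:  p_2=2·16+5=37,  q_2=2·3+1=7
a_3=3:  p_3=3·37+16=127,  q_3=3·7+3=24
(x₁, y₁) = (127, 24);  127² − 28·24² = 1 ✓
n=2: (127,24)∘(127,24) = (127·127+28·24·24, 127·24+24·127) = (32257,6096)
n=3: (32257,6096)∘(127,24) = (127·32257+28·24·6096, 127·6096+24·32257) = (8193151,1548360)
n=4: (8193151,1548360)∘(127,24) = (127·8193151+28·24·1548360, 127·1548360+24·8193151) = (2081028097,393277344)
n=5: (2081028097,393277344)∘(127,24) = (127·2081028097+28·24·393277344, 127·393277344+24·2081028097) = (528572943487,99890897016)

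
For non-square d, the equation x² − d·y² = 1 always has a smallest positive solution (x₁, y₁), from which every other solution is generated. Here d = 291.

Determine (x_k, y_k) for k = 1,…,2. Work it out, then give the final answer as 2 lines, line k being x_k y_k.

290 17
168199 9860

[17; 17,34] for √291; ℓ=2 ⇒ convergent index 1
step 0: (17, 1)  from 17·(1,0) + (0,1)
step 1: (290, 17)  from 17·(17,1) + (1,0)
fundamental: x₁=290, y₁=17  (since 84100 − 291·289 = 1)
k=2:  x_2 = 290·290+291·17·17 = 168199,  y_2 = 290·17+17·290 = 9860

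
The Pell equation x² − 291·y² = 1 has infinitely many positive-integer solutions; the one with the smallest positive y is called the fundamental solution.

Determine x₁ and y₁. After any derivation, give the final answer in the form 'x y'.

290 17

[17; 17,34] for √291; ℓ=2 ⇒ convergent index 1
a_0=17:  p_0=17·1+0=17,  q_0=17·0+1=1
a_1=17:  p_1=17·17+1=290,  q_1=17·1+0=17
fundamental: x₁=290, y₁=17  (since 84100 − 291·289 = 1)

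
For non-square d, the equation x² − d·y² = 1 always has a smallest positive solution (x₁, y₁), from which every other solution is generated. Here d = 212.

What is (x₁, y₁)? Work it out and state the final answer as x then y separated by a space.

[14; 1,1,3,1,1,…,1,1,28] for √212; ℓ=14 ⇒ convergent index 13
step 0: (14, 1)  from 14·(1,0) + (0,1)
step 1: (15, 1)  from 1·(14,1) + (1,0)
step 2: (29, 2)  from 1·(15,1) + (14,1)
step 3: (102, 7)  from 3·(29,2) + (15,1)
step 4: (131, 9)  from 1·(102,7) + (29,2)
step 5: (233, 16)  from 1·(131,9) + (102,7)
step 6: (364, 25)  from 1·(233,16) + (131,9)
step 7: (2417, 166)  from 6·(364,25) + (233,16)
…
step 9: (5198, 357)  from 1·(2781,191) + (2417,166)
step 10: (7979, 548)  from 1·(5198,357) + (2781,191)
step 11: (29135, 2001)  from 3·(7979,548) + (5198,357)
step 12: (37114, 2549)  from 1·(29135,2001) + (7979,548)
step 13: (66249, 4550)  from 1·(37114,2549) + (29135,2001)
→ (66249, 4550).  Check: 66249²=4388930001, 212·4550²=4388930000, difference 1.

66249 4550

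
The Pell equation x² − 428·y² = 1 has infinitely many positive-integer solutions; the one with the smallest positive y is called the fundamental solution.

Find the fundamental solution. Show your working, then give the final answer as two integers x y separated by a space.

1850887 89466

[20; 1,2,4,1,5,10,5,1,4,2,1,40] for √428; ℓ=12 ⇒ convergent index 11
a_0=20:  p_0=20·1+0=20,  q_0=20·0+1=1
…
a_3=4:  p_3=4·62+21=269,  q_3=4·3+1=13
…
a_6=10:  p_6=10·1924+331=19571,  q_6=10·93+16=946
…
a_10=2:  p_10=2·577179+119350=1273708,  q_10=2·27899+5769=61567
a_11=1:  p_11=1·1273708+577179=1850887,  q_11=1·61567+27899=89466
→ (1850887, 89466).  Check: 1850887²=3425782686769, 428·89466²=3425782686768, difference 1.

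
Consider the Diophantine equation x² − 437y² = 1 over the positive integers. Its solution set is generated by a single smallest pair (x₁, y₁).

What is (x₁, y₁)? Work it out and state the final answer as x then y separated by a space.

4599 220

√437 → a₀=20, period (1,9,2,9,1,40); ℓ=6 even so k=5
a_0=20:  p_0=20·1+0=20,  q_0=20·0+1=1
…
a_2=9:  p_2=9·21+20=209,  q_2=9·1+1=10
…
a_4=9:  p_4=9·439+209=4160,  q_4=9·21+10=199
a_5=1:  p_5=1·4160+439=4599,  q_5=1·199+21=220
fundamental: x₁=4599, y₁=220  (since 21150801 − 437·48400 = 1)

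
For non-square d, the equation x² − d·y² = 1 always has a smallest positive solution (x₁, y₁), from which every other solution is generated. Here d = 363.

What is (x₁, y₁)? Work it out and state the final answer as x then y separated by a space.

d=363: √d = [19; 19,38] (ℓ=2, even), read p_1/q_1
i=0: a=19 ⇒ p=19, q=1
i=1: a=19 ⇒ p=362, q=19
fundamental: x₁=362, y₁=19  (since 131044 − 363·361 = 1)

362 19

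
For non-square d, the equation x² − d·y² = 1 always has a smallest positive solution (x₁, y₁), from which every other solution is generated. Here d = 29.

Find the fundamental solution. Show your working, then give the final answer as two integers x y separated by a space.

9801 1820

d=29: √d = [5; 2,1,1,2,10] (ℓ=5, odd), read p_9/q_9
a_0=5:  p_0=5·1+0=5,  q_0=5·0+1=1
a_1=2:  p_1=2·5+1=11,  q_1=2·1+0=2
…
a_3=1:  p_3=1·16+11=27,  q_3=1·3+2=5
a_4=2:  p_4=2·27+16=70,  q_4=2·5+3=13
a_5=10:  p_5=10·70+27=727,  q_5=10·13+5=135
a_6=2:  p_6=2·727+70=1524,  q_6=2·135+13=283
a_7=1:  p_7=1·1524+727=2251,  q_7=1·283+135=418
a_8=1:  p_8=1·2251+1524=3775,  q_8=1·418+283=701
a_9=2:  p_9=2·3775+2251=9801,  q_9=2·701+418=1820
fundamental: x₁=9801, y₁=1820  (since 96059601 − 29·3312400 = 1)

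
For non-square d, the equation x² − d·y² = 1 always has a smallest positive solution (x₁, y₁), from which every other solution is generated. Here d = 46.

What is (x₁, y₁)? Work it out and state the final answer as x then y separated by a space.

√46 → a₀=6, period (1,3,1,1,2,6,2,1,1,3,1,12); ℓ=12 even so k=11
k=0  a_k=6  p_k/q_k = 6/1
…
k=3  a_k=1  p_k/q_k = 34/5
…
k=5  a_k=2  p_k/q_k = 156/23
…
k=10  a_k=3  p_k/q_k = 19038/2807
k=11  a_k=1  p_k/q_k = 24335/3588
fundamental: x₁=24335, y₁=3588  (since 592192225 − 46·12873744 = 1)

24335 3588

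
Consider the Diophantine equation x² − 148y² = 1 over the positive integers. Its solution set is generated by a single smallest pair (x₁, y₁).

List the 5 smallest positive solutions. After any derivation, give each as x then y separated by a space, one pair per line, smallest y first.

73 6
10657 876
1555849 127890
227143297 18671064
33161365513 2725847454

[12; 6,24] for √148; ℓ=2 ⇒ convergent index 1
a_0=12:  p_0=12·1+0=12,  q_0=12·0+1=1
a_1=6:  p_1=6·12+1=73,  q_1=6·1+0=6
→ (73, 6).  Check: 73²=5329, 148·6²=5328, difference 1.
(73+6√148)^2 = 10657 + 876√148
(73+6√148)^3 = 1555849 + 127890√148
(73+6√148)^4 = 227143297 + 18671064√148
(73+6√148)^5 = 33161365513 + 2725847454√148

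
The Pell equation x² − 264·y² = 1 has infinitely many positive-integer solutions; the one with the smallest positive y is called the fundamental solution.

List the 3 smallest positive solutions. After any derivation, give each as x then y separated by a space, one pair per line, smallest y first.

d=264: √d = [16; 4,32] (ℓ=2, even), read p_1/q_1
k=0  a_k=16  p_k/q_k = 16/1
k=1  a_k=4  p_k/q_k = 65/4
→ (65, 4).  Check: 65²=4225, 264·4²=4224, difference 1.
(65+4√264)^2 = 8449 + 520√264
(65+4√264)^3 = 1098305 + 67596√264

65 4
8449 520
1098305 67596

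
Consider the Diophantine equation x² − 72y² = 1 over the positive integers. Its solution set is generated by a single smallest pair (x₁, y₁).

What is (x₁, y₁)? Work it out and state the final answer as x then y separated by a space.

17 2

[8; 2,16] for √72; ℓ=2 ⇒ convergent index 1
i=0: a=8 ⇒ p=8, q=1
i=1: a=2 ⇒ p=17, q=2
→ (17, 2).  Check: 17²=289, 72·2²=288, difference 1.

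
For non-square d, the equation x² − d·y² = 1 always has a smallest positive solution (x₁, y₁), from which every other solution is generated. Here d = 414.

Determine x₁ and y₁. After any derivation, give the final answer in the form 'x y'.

24335 1196

√414 = [20; 2,1,7,2,7,1,2,40, …], period ℓ=8 (even) → k=7
k=0  a_k=20  p_k/q_k = 20/1
k=1  a_k=2  p_k/q_k = 41/2
k=2  a_k=1  p_k/q_k = 61/3
k=3  a_k=7  p_k/q_k = 468/23
k=4  a_k=2  p_k/q_k = 997/49
k=5  a_k=7  p_k/q_k = 7447/366
k=6  a_k=1  p_k/q_k = 8444/415
k=7  a_k=2  p_k/q_k = 24335/1196
(x₁, y₁) = (24335, 1196);  24335² − 414·1196² = 1 ✓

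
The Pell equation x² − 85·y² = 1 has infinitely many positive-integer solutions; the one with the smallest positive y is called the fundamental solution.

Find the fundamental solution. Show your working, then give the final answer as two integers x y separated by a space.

285769 30996

d=85: √d = [9; 4,1,1,4,18] (ℓ=5, odd), read p_9/q_9
i=0: a=9 ⇒ p=9, q=1
…
i=2: a=1 ⇒ p=46, q=5
…
i=4: a=4 ⇒ p=378, q=41
i=5: a=18 ⇒ p=6887, q=747
…
i=7: a=1 ⇒ p=34813, q=3776
i=8: a=1 ⇒ p=62739, q=6805
i=9: a=4 ⇒ p=285769, q=30996
(x₁, y₁) = (285769, 30996);  285769² − 85·30996² = 1 ✓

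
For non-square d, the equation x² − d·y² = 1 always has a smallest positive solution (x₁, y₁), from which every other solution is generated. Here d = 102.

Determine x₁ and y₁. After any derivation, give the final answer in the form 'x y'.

√102 → a₀=10, period (10,20); ℓ=2 even so k=1
i=0: a=10 ⇒ p=10, q=1
i=1: a=10 ⇒ p=101, q=10
fundamental: x₁=101, y₁=10  (since 10201 − 102·100 = 1)

101 10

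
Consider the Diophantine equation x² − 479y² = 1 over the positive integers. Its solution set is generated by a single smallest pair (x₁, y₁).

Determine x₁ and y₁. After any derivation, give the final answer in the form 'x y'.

2989440 136591

√479 = [21; 1,7,1,3,2,21,2,3,1,7,1,42, …], period ℓ=12 (even) → k=11
k=0  a_k=21  p_k/q_k = 21/1
k=1  a_k=1  p_k/q_k = 22/1
…
k=3  a_k=1  p_k/q_k = 197/9
…
k=5  a_k=2  p_k/q_k = 1729/79
…
k=8  a_k=3  p_k/q_k = 264712/12095
k=9  a_k=1  p_k/q_k = 340591/15562
k=10  a_k=7  p_k/q_k = 2648849/121029
k=11  a_k=1  p_k/q_k = 2989440/136591
fundamental: x₁=2989440, y₁=136591  (since 8936751513600 − 479·18657101281 = 1)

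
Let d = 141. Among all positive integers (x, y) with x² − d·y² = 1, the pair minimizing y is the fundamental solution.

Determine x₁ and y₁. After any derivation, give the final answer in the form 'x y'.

95 8

d=141: √d = [11; 1,6,1,22] (ℓ=4, even), read p_3/q_3
a_0=11:  p_0=11·1+0=11,  q_0=11·0+1=1
a_1=1:  p_1=1·11+1=12,  q_1=1·1+0=1
a_2=6:  p_2=6·12+11=83,  q_2=6·1+1=7
a_3=1:  p_3=1·83+12=95,  q_3=1·7+1=8
fundamental: x₁=95, y₁=8  (since 9025 − 141·64 = 1)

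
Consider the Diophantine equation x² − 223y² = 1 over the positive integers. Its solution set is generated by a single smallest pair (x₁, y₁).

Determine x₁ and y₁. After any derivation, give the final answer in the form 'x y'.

224 15

d=223: √d = [14; 1,13,1,28] (ℓ=4, even), read p_3/q_3
i=0: a=14 ⇒ p=14, q=1
i=1: a=1 ⇒ p=15, q=1
i=2: a=13 ⇒ p=209, q=14
i=3: a=1 ⇒ p=224, q=15
(x₁, y₁) = (224, 15);  224² − 223·15² = 1 ✓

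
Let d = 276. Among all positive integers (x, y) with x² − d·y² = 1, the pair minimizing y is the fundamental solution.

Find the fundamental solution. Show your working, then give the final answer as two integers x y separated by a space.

7775 468

√276 = [16; 1,1,1,1,2,2,2,1,1,1,1,32, …], period ℓ=12 (even) → k=11
i=0: a=16 ⇒ p=16, q=1
i=1: a=1 ⇒ p=17, q=1
i=2: a=1 ⇒ p=33, q=2
i=3: a=1 ⇒ p=50, q=3
i=4: a=1 ⇒ p=83, q=5
…
i=6: a=2 ⇒ p=515, q=31
i=7: a=2 ⇒ p=1246, q=75
i=8: a=1 ⇒ p=1761, q=106
…
i=10: a=1 ⇒ p=4768, q=287
i=11: a=1 ⇒ p=7775, q=468
→ (7775, 468).  Check: 7775²=60450625, 276·468²=60450624, difference 1.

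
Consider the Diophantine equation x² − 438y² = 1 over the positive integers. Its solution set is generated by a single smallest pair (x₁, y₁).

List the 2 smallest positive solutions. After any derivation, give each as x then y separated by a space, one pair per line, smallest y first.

293 14
171697 8204

[20; 1,12,1,40] for √438; ℓ=4 ⇒ convergent index 3
k=0  a_k=20  p_k/q_k = 20/1
…
k=2  a_k=12  p_k/q_k = 272/13
k=3  a_k=1  p_k/q_k = 293/14
fundamental: x₁=293, y₁=14  (since 85849 − 438·196 = 1)
(293+14√438)^2 = 171697 + 8204√438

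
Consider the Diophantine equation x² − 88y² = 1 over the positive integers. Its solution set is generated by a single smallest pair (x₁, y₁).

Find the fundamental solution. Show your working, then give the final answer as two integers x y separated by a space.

197 21

√88 → a₀=9, period (2,1,1,1,2,18); ℓ=6 even so k=5
a_0=9:  p_0=9·1+0=9,  q_0=9·0+1=1
a_1=2:  p_1=2·9+1=19,  q_1=2·1+0=2
a_2=1:  p_2=1·19+9=28,  q_2=1·2+1=3
a_3=1:  p_3=1·28+19=47,  q_3=1·3+2=5
a_4=1:  p_4=1·47+28=75,  q_4=1·5+3=8
a_5=2:  p_5=2·75+47=197,  q_5=2·8+5=21
(x₁, y₁) = (197, 21);  197² − 88·21² = 1 ✓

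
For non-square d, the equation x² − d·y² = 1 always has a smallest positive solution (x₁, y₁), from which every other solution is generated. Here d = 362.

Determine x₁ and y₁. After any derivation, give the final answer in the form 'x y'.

√362 → a₀=19, period (38); ℓ=1 odd so k=1
step 0: (19, 1)  from 19·(1,0) + (0,1)
step 1: (723, 38)  from 38·(19,1) + (1,0)
(x₁, y₁) = (723, 38);  723² − 362·38² = 1 ✓

723 38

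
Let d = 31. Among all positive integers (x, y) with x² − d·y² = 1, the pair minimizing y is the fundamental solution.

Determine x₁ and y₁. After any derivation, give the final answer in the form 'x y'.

1520 273

√31 = [5; 1,1,3,5,3,1,1,10, …], period ℓ=8 (even) → k=7
a_0=5:  p_0=5·1+0=5,  q_0=5·0+1=1
…
a_6=1:  p_6=1·657+206=863,  q_6=1·118+37=155
a_7=1:  p_7=1·863+657=1520,  q_7=1·155+118=273
→ (1520, 273).  Check: 1520²=2310400, 31·273²=2310399, difference 1.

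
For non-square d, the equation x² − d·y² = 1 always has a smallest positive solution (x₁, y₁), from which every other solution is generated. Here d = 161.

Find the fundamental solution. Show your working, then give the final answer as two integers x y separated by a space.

d=161: √d = [12; 1,2,4,1,2,1,4,2,1,24] (ℓ=10, even), read p_9/q_9
i=0: a=12 ⇒ p=12, q=1
…
i=2: a=2 ⇒ p=38, q=3
i=3: a=4 ⇒ p=165, q=13
…
i=5: a=2 ⇒ p=571, q=45
i=6: a=1 ⇒ p=774, q=61
i=7: a=4 ⇒ p=3667, q=289
i=8: a=2 ⇒ p=8108, q=639
i=9: a=1 ⇒ p=11775, q=928
fundamental: x₁=11775, y₁=928  (since 138650625 − 161·861184 = 1)

11775 928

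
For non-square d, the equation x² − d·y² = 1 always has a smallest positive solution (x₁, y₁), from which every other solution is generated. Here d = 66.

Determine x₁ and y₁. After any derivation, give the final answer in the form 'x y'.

√66 = [8; 8,16, …], period ℓ=2 (even) → k=1
i=0: a=8 ⇒ p=8, q=1
i=1: a=8 ⇒ p=65, q=8
→ (65, 8).  Check: 65²=4225, 66·8²=4224, difference 1.

65 8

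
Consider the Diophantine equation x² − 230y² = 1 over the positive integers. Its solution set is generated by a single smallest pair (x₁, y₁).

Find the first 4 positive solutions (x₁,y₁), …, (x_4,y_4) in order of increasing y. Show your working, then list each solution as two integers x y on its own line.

d=230: √d = [15; 6,30] (ℓ=2, even), read p_1/q_1
step 0: (15, 1)  from 15·(1,0) + (0,1)
step 1: (91, 6)  from 6·(15,1) + (1,0)
fundamental: x₁=91, y₁=6  (since 8281 − 230·36 = 1)
n=2: (91,6)∘(91,6) = (91·91+230·6·6, 91·6+6·91) = (16561,1092)
n=3: (16561,1092)∘(91,6) = (91·16561+230·6·1092, 91·1092+6·16561) = (3014011,198738)
n=4: (3014011,198738)∘(91,6) = (91·3014011+230·6·198738, 91·198738+6·3014011) = (548533441,36169224)

91 6
16561 1092
3014011 198738
548533441 36169224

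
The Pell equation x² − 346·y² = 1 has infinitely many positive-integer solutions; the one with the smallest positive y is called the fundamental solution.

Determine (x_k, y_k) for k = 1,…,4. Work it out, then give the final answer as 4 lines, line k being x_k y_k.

17299 930
598510801 32176140
20707276675699 1113230090790
716430357827323201 38515534648976280

[18; 1,1,1,1,36] for √346; ℓ=5 ⇒ convergent index 9
step 0: (18, 1)  from 18·(1,0) + (0,1)
…
step 3: (56, 3)  from 1·(37,2) + (19,1)
…
step 8: (10398, 559)  from 1·(6901,371) + (3497,188)
step 9: (17299, 930)  from 1·(10398,559) + (6901,371)
→ (17299, 930).  Check: 17299²=299255401, 346·930²=299255400, difference 1.
n=2: (17299,930)∘(17299,930) = (17299·17299+346·930·930, 17299·930+930·17299) = (598510801,32176140)
n=3: (598510801,32176140)∘(17299,930) = (17299·598510801+346·930·32176140, 17299·32176140+930·598510801) = (20707276675699,1113230090790)
n=4: (20707276675699,1113230090790)∘(17299,930) = (17299·20707276675699+346·930·1113230090790, 17299·1113230090790+930·20707276675699) = (716430357827323201,38515534648976280)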